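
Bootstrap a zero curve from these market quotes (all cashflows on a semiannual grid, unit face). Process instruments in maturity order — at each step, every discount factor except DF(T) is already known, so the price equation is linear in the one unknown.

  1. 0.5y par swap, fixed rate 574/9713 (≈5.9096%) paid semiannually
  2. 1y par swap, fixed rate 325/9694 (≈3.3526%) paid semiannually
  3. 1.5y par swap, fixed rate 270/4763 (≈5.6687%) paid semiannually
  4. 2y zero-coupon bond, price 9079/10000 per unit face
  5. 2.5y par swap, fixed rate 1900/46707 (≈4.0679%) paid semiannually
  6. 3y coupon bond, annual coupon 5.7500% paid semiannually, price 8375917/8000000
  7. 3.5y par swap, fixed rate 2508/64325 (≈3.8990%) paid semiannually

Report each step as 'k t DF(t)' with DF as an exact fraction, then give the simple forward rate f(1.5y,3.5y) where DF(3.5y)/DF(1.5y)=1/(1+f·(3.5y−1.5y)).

1 1/2 9713/10000
2 1 387/400
3 3/2 919/1000
4 2 9079/10000
5 5/2 181/200
6 3 1109/1250
7 7/2 4373/5000
f(1.5y,3.5y) = ((919/1000)/(4373/5000) − 1)/(2) = 111/4373 ≈ 2.5383%

step 1 [0.5y] swap r/2=287/9713: DF=(1 − 287/9713·(0))/(1+287/9713) = 9713/10000 ≈ 0.971300
step 2 [1y] swap r/2=325/19388: DF=(1 − 325/19388·(0.971300))/(1+325/19388) = 387/400 ≈ 0.967500
step 3 [1.5y] swap r/2=135/4763: DF=(1 − 135/4763·(0.971300+0.967500))/(1+135/4763) = 919/1000 ≈ 0.919000
step 4 [2y] zero: DF = P = 9079/10000 ≈ 0.907900
step 5 [2.5y] swap r/2=950/46707: DF=(1 − 950/46707·(0.971300+0.967500+0.919000+0.907900))/(1+950/46707) = 181/200 ≈ 0.905000
step 6 [3y] bond c/2=23/800: DF=(8375917/8000000 − 23/800·(0.971300+0.967500+0.919000+0.907900+0.905000))/(1+23/800) = 1109/1250 ≈ 0.887200
step 7 [3.5y] swap r/2=1254/64325: DF=(1 − 1254/64325·(0.971300+0.967500+0.919000+0.907900+0.905000+0.887200))/(1+1254/64325) = 4373/5000 ≈ 0.874600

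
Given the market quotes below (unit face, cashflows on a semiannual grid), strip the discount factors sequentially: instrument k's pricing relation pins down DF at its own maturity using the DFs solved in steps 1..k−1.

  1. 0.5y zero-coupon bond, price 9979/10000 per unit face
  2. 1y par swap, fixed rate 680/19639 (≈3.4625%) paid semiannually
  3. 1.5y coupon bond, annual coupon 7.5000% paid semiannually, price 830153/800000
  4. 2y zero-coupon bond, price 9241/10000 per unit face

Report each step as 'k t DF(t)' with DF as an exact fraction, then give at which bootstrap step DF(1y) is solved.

step 1 [0.5y] zero: DF = P = 9979/10000 ≈ 0.997900
step 2 [1y] swap r/2=340/19639: DF=(1 − 340/19639·(0.997900))/(1+340/19639) = 483/500 ≈ 0.966000
step 3 [1.5y] bond c/2=3/80: DF=(830153/800000 − 3/80·(0.997900+0.966000))/(1+3/80) = 2323/2500 ≈ 0.929200
step 4 [2y] zero: DF = P = 9241/10000 ≈ 0.924100

1 1/2 9979/10000
2 1 483/500
3 3/2 2323/2500
4 2 9241/10000
DF(1y) is solved at step 2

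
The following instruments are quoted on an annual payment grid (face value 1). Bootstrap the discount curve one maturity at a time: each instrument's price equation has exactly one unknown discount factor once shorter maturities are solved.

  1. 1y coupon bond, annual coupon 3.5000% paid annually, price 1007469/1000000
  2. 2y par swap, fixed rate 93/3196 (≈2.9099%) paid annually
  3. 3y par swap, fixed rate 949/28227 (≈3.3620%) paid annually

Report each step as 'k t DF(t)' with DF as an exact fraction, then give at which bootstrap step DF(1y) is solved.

step 1 [1y] bond c/1=7/200: DF=(1007469/1000000 − 7/200·(0))/(1+7/200) = 4867/5000 ≈ 0.973400
step 2 [2y] swap r/1=93/3196: DF=(1 − 93/3196·(0.973400))/(1+93/3196) = 4721/5000 ≈ 0.944200
step 3 [3y] swap r/1=949/28227: DF=(1 − 949/28227·(0.973400+0.944200))/(1+949/28227) = 9051/10000 ≈ 0.905100

1 1 4867/5000
2 2 4721/5000
3 3 9051/10000
DF(1y) is solved at step 1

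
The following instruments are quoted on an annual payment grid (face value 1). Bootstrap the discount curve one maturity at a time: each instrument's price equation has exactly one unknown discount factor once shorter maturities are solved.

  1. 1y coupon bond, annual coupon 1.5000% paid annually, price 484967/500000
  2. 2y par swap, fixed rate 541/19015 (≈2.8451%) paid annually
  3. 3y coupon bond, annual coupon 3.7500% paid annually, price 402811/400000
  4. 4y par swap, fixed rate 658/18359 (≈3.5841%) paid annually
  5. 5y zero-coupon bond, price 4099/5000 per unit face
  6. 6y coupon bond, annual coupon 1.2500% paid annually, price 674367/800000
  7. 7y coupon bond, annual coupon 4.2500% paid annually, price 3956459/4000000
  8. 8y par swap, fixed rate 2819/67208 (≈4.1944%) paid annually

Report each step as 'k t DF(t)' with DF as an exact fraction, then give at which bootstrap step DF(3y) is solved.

step 1 [1y] bond c/1=3/200: DF=(484967/500000 − 3/200·(0))/(1+3/200) = 2389/2500 ≈ 0.955600
step 2 [2y] swap r/1=541/19015: DF=(1 − 541/19015·(0.955600))/(1+541/19015) = 9459/10000 ≈ 0.945900
step 3 [3y] bond c/1=3/80: DF=(402811/400000 − 3/80·(0.955600+0.945900))/(1+3/80) = 9019/10000 ≈ 0.901900
step 4 [4y] swap r/1=658/18359: DF=(1 − 658/18359·(0.955600+0.945900+0.901900))/(1+658/18359) = 2171/2500 ≈ 0.868400
step 5 [5y] zero: DF = P = 4099/5000 ≈ 0.819800
step 6 [6y] bond c/1=1/80: DF=(674367/800000 − 1/80·(0.955600+0.945900+0.901900+0.868400+0.819800))/(1+1/80) = 7771/10000 ≈ 0.777100
step 7 [7y] bond c/1=17/400: DF=(3956459/4000000 − 17/400·(0.955600+0.945900+0.901900+0.868400+0.819800+0.777100))/(1+17/400) = 367/500 ≈ 0.734000
step 8 [8y] swap r/1=2819/67208: DF=(1 − 2819/67208·(0.955600+0.945900+0.901900+0.868400+0.819800+0.777100+0.734000))/(1+2819/67208) = 7181/10000 ≈ 0.718100

1 1 2389/2500
2 2 9459/10000
3 3 9019/10000
4 4 2171/2500
5 5 4099/5000
6 6 7771/10000
7 7 367/500
8 8 7181/10000
DF(3y) is solved at step 3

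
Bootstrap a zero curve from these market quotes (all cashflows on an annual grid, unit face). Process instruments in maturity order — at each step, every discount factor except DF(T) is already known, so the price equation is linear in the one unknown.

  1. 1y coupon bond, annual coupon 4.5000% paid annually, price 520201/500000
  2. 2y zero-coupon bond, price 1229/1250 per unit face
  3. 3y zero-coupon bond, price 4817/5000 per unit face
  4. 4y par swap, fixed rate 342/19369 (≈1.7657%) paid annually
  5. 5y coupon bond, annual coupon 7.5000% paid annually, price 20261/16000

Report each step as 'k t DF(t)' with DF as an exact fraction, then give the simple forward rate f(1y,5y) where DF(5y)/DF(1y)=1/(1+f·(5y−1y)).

step 1 [1y] bond c/1=9/200: DF=(520201/500000 − 9/200·(0))/(1+9/200) = 2489/2500 ≈ 0.995600
step 2 [2y] zero: DF = P = 1229/1250 ≈ 0.983200
step 3 [3y] zero: DF = P = 4817/5000 ≈ 0.963400
step 4 [4y] swap r/1=342/19369: DF=(1 − 342/19369·(0.995600+0.983200+0.963400))/(1+342/19369) = 2329/2500 ≈ 0.931600
step 5 [5y] bond c/1=3/40: DF=(20261/16000 − 3/40·(0.995600+0.983200+0.963400+0.931600))/(1+3/40) = 9077/10000 ≈ 0.907700

1 1 2489/2500
2 2 1229/1250
3 3 4817/5000
4 4 2329/2500
5 5 9077/10000
f(1y,5y) = ((2489/2500)/(9077/10000) − 1)/(4) = 879/36308 ≈ 2.4210%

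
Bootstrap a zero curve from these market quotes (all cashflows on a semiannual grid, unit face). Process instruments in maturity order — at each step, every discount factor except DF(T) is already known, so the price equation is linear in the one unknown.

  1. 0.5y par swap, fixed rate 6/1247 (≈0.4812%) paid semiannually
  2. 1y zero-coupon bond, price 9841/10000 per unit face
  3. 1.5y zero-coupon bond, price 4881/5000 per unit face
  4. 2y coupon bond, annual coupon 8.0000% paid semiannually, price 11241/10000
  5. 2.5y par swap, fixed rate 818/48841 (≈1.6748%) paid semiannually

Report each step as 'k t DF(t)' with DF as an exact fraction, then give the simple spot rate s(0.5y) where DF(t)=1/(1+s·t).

step 1 [0.5y] swap r/2=3/1247: DF=(1 − 3/1247·(0))/(1+3/1247) = 1247/1250 ≈ 0.997600
step 2 [1y] zero: DF = P = 9841/10000 ≈ 0.984100
step 3 [1.5y] zero: DF = P = 4881/5000 ≈ 0.976200
step 4 [2y] bond c/2=1/25: DF=(11241/10000 − 1/25·(0.997600+0.984100+0.976200))/(1+1/25) = 9671/10000 ≈ 0.967100
step 5 [2.5y] swap r/2=409/48841: DF=(1 − 409/48841·(0.997600+0.984100+0.976200+0.967100))/(1+409/48841) = 9591/10000 ≈ 0.959100

1 1/2 1247/1250
2 1 9841/10000
3 3/2 4881/5000
4 2 9671/10000
5 5/2 9591/10000
s(0.5y) = (1/(1247/1250) − 1)/(1/2) = 6/1247 ≈ 0.4812%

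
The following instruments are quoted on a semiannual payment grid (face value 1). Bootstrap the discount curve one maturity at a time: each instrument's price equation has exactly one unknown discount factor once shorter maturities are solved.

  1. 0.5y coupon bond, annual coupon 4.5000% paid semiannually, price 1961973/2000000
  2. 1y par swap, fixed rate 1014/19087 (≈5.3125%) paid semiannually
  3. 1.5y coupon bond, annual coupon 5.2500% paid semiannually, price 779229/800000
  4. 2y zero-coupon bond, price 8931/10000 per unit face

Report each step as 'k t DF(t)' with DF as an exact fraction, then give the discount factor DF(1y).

step 1 [0.5y] bond c/2=9/400: DF=(1961973/2000000 − 9/400·(0))/(1+9/400) = 4797/5000 ≈ 0.959400
step 2 [1y] swap r/2=507/19087: DF=(1 − 507/19087·(0.959400))/(1+507/19087) = 9493/10000 ≈ 0.949300
step 3 [1.5y] bond c/2=21/800: DF=(779229/800000 − 21/800·(0.959400+0.949300))/(1+21/800) = 9003/10000 ≈ 0.900300
step 4 [2y] zero: DF = P = 8931/10000 ≈ 0.893100

1 1/2 4797/5000
2 1 9493/10000
3 3/2 9003/10000
4 2 8931/10000
DF(1y) = 9493/10000 ≈ 0.949300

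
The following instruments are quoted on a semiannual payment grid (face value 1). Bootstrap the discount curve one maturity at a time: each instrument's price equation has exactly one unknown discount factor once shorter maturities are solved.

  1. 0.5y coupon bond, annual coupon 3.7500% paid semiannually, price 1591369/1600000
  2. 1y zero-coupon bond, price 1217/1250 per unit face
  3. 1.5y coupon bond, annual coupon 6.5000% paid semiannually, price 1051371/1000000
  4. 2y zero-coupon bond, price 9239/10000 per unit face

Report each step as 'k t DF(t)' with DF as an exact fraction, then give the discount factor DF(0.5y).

step 1 [0.5y] bond c/2=3/160: DF=(1591369/1600000 − 3/160·(0))/(1+3/160) = 9763/10000 ≈ 0.976300
step 2 [1y] zero: DF = P = 1217/1250 ≈ 0.973600
step 3 [1.5y] bond c/2=13/400: DF=(1051371/1000000 − 13/400·(0.976300+0.973600))/(1+13/400) = 9569/10000 ≈ 0.956900
step 4 [2y] zero: DF = P = 9239/10000 ≈ 0.923900

1 1/2 9763/10000
2 1 1217/1250
3 3/2 9569/10000
4 2 9239/10000
DF(0.5y) = 9763/10000 ≈ 0.976300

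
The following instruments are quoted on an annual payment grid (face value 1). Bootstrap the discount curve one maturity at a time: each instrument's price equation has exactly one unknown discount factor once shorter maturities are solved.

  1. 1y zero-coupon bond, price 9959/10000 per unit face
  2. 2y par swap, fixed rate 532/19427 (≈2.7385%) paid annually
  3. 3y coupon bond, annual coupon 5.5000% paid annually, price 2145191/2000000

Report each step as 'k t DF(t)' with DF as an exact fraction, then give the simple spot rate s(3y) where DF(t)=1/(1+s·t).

1 1 9959/10000
2 2 2367/2500
3 3 4577/5000
s(3y) = (1/(4577/5000) − 1)/(3) = 141/4577 ≈ 3.0806%

step 1 [1y] zero: DF = P = 9959/10000 ≈ 0.995900
step 2 [2y] swap r/1=532/19427: DF=(1 − 532/19427·(0.995900))/(1+532/19427) = 2367/2500 ≈ 0.946800
step 3 [3y] bond c/1=11/200: DF=(2145191/2000000 − 11/200·(0.995900+0.946800))/(1+11/200) = 4577/5000 ≈ 0.915400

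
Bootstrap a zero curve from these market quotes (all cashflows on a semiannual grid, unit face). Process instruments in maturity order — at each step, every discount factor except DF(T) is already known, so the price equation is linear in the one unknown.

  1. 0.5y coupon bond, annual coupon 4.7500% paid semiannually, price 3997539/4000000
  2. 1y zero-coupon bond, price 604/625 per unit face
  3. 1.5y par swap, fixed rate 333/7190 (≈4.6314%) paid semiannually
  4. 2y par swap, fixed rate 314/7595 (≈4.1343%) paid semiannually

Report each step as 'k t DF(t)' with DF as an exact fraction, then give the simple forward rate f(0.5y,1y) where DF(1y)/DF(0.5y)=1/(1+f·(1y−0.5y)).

1 1/2 4881/5000
2 1 604/625
3 3/2 4667/5000
4 2 1843/2000
f(0.5y,1y) = ((4881/5000)/(604/625) − 1)/(1/2) = 49/2416 ≈ 2.0281%

step 1 [0.5y] bond c/2=19/800: DF=(3997539/4000000 − 19/800·(0))/(1+19/800) = 4881/5000 ≈ 0.976200
step 2 [1y] zero: DF = P = 604/625 ≈ 0.966400
step 3 [1.5y] swap r/2=333/14380: DF=(1 − 333/14380·(0.976200+0.966400))/(1+333/14380) = 4667/5000 ≈ 0.933400
step 4 [2y] swap r/2=157/7595: DF=(1 − 157/7595·(0.976200+0.966400+0.933400))/(1+157/7595) = 1843/2000 ≈ 0.921500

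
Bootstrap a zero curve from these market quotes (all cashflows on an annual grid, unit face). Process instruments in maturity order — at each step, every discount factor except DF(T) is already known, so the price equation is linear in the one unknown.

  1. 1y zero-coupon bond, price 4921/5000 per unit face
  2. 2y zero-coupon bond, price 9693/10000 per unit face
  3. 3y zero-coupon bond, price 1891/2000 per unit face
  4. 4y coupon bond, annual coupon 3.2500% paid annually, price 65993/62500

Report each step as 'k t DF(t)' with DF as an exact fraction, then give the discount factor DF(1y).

1 1 4921/5000
2 2 9693/10000
3 3 1891/2000
4 4 4657/5000
DF(1y) = 4921/5000 ≈ 0.984200

step 1 [1y] zero: DF = P = 4921/5000 ≈ 0.984200
step 2 [2y] zero: DF = P = 9693/10000 ≈ 0.969300
step 3 [3y] zero: DF = P = 1891/2000 ≈ 0.945500
step 4 [4y] bond c/1=13/400: DF=(65993/62500 − 13/400·(0.984200+0.969300+0.945500))/(1+13/400) = 4657/5000 ≈ 0.931400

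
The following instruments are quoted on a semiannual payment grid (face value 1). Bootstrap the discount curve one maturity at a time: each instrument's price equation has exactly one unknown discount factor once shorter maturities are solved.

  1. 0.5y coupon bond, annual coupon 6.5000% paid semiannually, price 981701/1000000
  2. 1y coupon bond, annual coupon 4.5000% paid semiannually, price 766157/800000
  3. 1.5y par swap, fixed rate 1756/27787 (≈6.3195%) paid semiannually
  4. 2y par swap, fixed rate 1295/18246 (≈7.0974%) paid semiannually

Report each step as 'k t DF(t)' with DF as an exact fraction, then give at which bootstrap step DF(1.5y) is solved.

1 1/2 2377/2500
2 1 9157/10000
3 3/2 4561/5000
4 2 1741/2000
DF(1.5y) is solved at step 3

step 1 [0.5y] bond c/2=13/400: DF=(981701/1000000 − 13/400·(0))/(1+13/400) = 2377/2500 ≈ 0.950800
step 2 [1y] bond c/2=9/400: DF=(766157/800000 − 9/400·(0.950800))/(1+9/400) = 9157/10000 ≈ 0.915700
step 3 [1.5y] swap r/2=878/27787: DF=(1 − 878/27787·(0.950800+0.915700))/(1+878/27787) = 4561/5000 ≈ 0.912200
step 4 [2y] swap r/2=1295/36492: DF=(1 − 1295/36492·(0.950800+0.915700+0.912200))/(1+1295/36492) = 1741/2000 ≈ 0.870500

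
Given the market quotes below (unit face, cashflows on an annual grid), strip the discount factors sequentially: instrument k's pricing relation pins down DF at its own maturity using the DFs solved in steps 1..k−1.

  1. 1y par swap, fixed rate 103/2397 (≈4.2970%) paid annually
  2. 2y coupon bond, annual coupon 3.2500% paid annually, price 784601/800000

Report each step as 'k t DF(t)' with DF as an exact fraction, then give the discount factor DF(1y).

step 1 [1y] swap r/1=103/2397: DF=(1 − 103/2397·(0))/(1+103/2397) = 2397/2500 ≈ 0.958800
step 2 [2y] bond c/1=13/400: DF=(784601/800000 − 13/400·(0.958800))/(1+13/400) = 9197/10000 ≈ 0.919700

1 1 2397/2500
2 2 9197/10000
DF(1y) = 2397/2500 ≈ 0.958800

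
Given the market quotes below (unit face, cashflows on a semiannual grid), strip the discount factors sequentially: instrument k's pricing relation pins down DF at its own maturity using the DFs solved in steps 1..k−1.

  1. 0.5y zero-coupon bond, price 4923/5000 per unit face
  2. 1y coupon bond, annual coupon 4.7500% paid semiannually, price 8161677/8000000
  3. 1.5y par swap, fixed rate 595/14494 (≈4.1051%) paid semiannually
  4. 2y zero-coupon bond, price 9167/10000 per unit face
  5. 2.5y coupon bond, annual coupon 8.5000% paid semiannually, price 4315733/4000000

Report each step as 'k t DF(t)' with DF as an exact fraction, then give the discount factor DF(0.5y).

step 1 [0.5y] zero: DF = P = 4923/5000 ≈ 0.984600
step 2 [1y] bond c/2=19/800: DF=(8161677/8000000 − 19/800·(0.984600))/(1+19/800) = 9737/10000 ≈ 0.973700
step 3 [1.5y] swap r/2=595/28988: DF=(1 − 595/28988·(0.984600+0.973700))/(1+595/28988) = 1881/2000 ≈ 0.940500
step 4 [2y] zero: DF = P = 9167/10000 ≈ 0.916700
step 5 [2.5y] bond c/2=17/400: DF=(4315733/4000000 − 17/400·(0.984600+0.973700+0.940500+0.916700))/(1+17/400) = 4397/5000 ≈ 0.879400

1 1/2 4923/5000
2 1 9737/10000
3 3/2 1881/2000
4 2 9167/10000
5 5/2 4397/5000
DF(0.5y) = 4923/5000 ≈ 0.984600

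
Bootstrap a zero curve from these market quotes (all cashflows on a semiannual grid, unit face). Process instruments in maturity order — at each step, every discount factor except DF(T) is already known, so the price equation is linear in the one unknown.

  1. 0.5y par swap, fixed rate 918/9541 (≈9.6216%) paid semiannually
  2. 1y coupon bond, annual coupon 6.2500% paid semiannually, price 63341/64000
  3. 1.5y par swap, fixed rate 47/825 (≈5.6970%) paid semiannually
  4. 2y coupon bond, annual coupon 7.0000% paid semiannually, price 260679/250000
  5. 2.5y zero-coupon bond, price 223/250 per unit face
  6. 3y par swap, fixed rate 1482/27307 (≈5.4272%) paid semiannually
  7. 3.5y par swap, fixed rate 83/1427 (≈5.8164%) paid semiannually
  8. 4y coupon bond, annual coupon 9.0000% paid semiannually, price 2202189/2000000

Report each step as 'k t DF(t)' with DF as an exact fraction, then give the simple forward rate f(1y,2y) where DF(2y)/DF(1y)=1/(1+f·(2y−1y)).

step 1 [0.5y] swap r/2=459/9541: DF=(1 − 459/9541·(0))/(1+459/9541) = 9541/10000 ≈ 0.954100
step 2 [1y] bond c/2=1/32: DF=(63341/64000 − 1/32·(0.954100))/(1+1/32) = 2327/2500 ≈ 0.930800
step 3 [1.5y] swap r/2=47/1650: DF=(1 − 47/1650·(0.954100+0.930800))/(1+47/1650) = 9201/10000 ≈ 0.920100
step 4 [2y] bond c/2=7/200: DF=(260679/250000 − 7/200·(0.954100+0.930800+0.920100))/(1+7/200) = 4563/5000 ≈ 0.912600
step 5 [2.5y] zero: DF = P = 223/250 ≈ 0.892000
step 6 [3y] swap r/2=741/27307: DF=(1 − 741/27307·(0.954100+0.930800+0.920100+0.912600+0.892000))/(1+741/27307) = 4259/5000 ≈ 0.851800
step 7 [3.5y] swap r/2=83/2854: DF=(1 − 83/2854·(0.954100+0.930800+0.920100+0.912600+0.892000+0.851800))/(1+83/2854) = 4087/5000 ≈ 0.817400
step 8 [4y] bond c/2=9/200: DF=(2202189/2000000 − 9/200·(0.954100+0.930800+0.920100+0.912600+0.892000+0.851800+0.817400))/(1+9/200) = 7833/10000 ≈ 0.783300

1 1/2 9541/10000
2 1 2327/2500
3 3/2 9201/10000
4 2 4563/5000
5 5/2 223/250
6 3 4259/5000
7 7/2 4087/5000
8 4 7833/10000
f(1y,2y) = ((2327/2500)/(4563/5000) − 1)/(1) = 7/351 ≈ 1.9943%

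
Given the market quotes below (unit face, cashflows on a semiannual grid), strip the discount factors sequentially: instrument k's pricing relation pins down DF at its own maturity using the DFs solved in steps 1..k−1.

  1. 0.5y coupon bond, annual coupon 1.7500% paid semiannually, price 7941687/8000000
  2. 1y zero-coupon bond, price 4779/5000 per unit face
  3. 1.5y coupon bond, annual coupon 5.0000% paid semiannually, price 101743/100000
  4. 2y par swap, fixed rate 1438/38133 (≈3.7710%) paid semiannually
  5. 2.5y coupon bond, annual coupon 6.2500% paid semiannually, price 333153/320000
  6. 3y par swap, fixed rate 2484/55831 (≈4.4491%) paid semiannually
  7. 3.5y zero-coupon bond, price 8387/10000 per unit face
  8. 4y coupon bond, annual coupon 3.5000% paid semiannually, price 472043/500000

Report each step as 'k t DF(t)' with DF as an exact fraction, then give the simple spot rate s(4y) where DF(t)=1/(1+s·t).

1 1/2 9841/10000
2 1 4779/5000
3 3/2 9453/10000
4 2 9281/10000
5 5/2 447/500
6 3 4379/5000
7 7/2 8387/10000
8 4 4087/5000
s(4y) = (1/(4087/5000) − 1)/(4) = 913/16348 ≈ 5.5848%

step 1 [0.5y] bond c/2=7/800: DF=(7941687/8000000 − 7/800·(0))/(1+7/800) = 9841/10000 ≈ 0.984100
step 2 [1y] zero: DF = P = 4779/5000 ≈ 0.955800
step 3 [1.5y] bond c/2=1/40: DF=(101743/100000 − 1/40·(0.984100+0.955800))/(1+1/40) = 9453/10000 ≈ 0.945300
step 4 [2y] swap r/2=719/38133: DF=(1 − 719/38133·(0.984100+0.955800+0.945300))/(1+719/38133) = 9281/10000 ≈ 0.928100
step 5 [2.5y] bond c/2=1/32: DF=(333153/320000 − 1/32·(0.984100+0.955800+0.945300+0.928100))/(1+1/32) = 447/500 ≈ 0.894000
step 6 [3y] swap r/2=1242/55831: DF=(1 − 1242/55831·(0.984100+0.955800+0.945300+0.928100+0.894000))/(1+1242/55831) = 4379/5000 ≈ 0.875800
step 7 [3.5y] zero: DF = P = 8387/10000 ≈ 0.838700
step 8 [4y] bond c/2=7/400: DF=(472043/500000 − 7/400·(0.984100+0.955800+0.945300+0.928100+0.894000+0.875800+0.838700))/(1+7/400) = 4087/5000 ≈ 0.817400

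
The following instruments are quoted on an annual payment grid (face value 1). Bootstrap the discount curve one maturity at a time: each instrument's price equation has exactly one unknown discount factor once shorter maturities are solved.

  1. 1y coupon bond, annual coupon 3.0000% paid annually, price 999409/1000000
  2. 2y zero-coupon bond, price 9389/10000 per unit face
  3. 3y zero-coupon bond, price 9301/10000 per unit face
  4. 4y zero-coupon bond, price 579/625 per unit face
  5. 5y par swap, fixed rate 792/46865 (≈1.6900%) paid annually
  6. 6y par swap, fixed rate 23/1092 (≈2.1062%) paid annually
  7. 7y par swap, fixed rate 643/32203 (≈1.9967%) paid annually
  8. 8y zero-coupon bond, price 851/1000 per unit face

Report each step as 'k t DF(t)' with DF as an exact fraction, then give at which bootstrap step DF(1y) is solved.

1 1 9703/10000
2 2 9389/10000
3 3 9301/10000
4 4 579/625
5 5 1151/1250
6 6 8827/10000
7 7 4357/5000
8 8 851/1000
DF(1y) is solved at step 1

step 1 [1y] bond c/1=3/100: DF=(999409/1000000 − 3/100·(0))/(1+3/100) = 9703/10000 ≈ 0.970300
step 2 [2y] zero: DF = P = 9389/10000 ≈ 0.938900
step 3 [3y] zero: DF = P = 9301/10000 ≈ 0.930100
step 4 [4y] zero: DF = P = 579/625 ≈ 0.926400
step 5 [5y] swap r/1=792/46865: DF=(1 − 792/46865·(0.970300+0.938900+0.930100+0.926400))/(1+792/46865) = 1151/1250 ≈ 0.920800
step 6 [6y] swap r/1=23/1092: DF=(1 − 23/1092·(0.970300+0.938900+0.930100+0.926400+0.920800))/(1+23/1092) = 8827/10000 ≈ 0.882700
step 7 [7y] swap r/1=643/32203: DF=(1 − 643/32203·(0.970300+0.938900+0.930100+0.926400+0.920800+0.882700))/(1+643/32203) = 4357/5000 ≈ 0.871400
step 8 [8y] zero: DF = P = 851/1000 ≈ 0.851000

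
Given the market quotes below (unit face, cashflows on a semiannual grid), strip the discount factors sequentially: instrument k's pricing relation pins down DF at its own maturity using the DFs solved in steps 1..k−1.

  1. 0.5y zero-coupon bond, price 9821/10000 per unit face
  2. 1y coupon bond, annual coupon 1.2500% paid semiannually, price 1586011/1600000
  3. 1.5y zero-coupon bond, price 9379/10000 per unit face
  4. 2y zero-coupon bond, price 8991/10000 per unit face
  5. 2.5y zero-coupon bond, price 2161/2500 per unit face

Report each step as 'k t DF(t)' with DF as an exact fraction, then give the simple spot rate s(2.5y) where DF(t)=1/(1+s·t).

step 1 [0.5y] zero: DF = P = 9821/10000 ≈ 0.982100
step 2 [1y] bond c/2=1/160: DF=(1586011/1600000 − 1/160·(0.982100))/(1+1/160) = 979/1000 ≈ 0.979000
step 3 [1.5y] zero: DF = P = 9379/10000 ≈ 0.937900
step 4 [2y] zero: DF = P = 8991/10000 ≈ 0.899100
step 5 [2.5y] zero: DF = P = 2161/2500 ≈ 0.864400

1 1/2 9821/10000
2 1 979/1000
3 3/2 9379/10000
4 2 8991/10000
5 5/2 2161/2500
s(2.5y) = (1/(2161/2500) − 1)/(5/2) = 678/10805 ≈ 6.2749%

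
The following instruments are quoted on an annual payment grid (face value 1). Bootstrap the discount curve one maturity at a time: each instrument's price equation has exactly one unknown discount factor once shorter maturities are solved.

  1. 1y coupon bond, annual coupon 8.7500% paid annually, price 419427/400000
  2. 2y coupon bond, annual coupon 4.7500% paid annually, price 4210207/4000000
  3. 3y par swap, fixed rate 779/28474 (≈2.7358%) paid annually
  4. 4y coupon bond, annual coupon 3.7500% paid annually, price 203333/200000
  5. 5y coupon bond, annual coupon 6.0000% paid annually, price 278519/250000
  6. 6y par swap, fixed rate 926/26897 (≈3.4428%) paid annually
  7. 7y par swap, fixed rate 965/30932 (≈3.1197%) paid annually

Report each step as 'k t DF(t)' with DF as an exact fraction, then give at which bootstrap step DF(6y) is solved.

step 1 [1y] bond c/1=7/80: DF=(419427/400000 − 7/80·(0))/(1+7/80) = 4821/5000 ≈ 0.964200
step 2 [2y] bond c/1=19/400: DF=(4210207/4000000 − 19/400·(0.964200))/(1+19/400) = 9611/10000 ≈ 0.961100
step 3 [3y] swap r/1=779/28474: DF=(1 − 779/28474·(0.964200+0.961100))/(1+779/28474) = 9221/10000 ≈ 0.922100
step 4 [4y] bond c/1=3/80: DF=(203333/200000 − 3/80·(0.964200+0.961100+0.922100))/(1+3/80) = 877/1000 ≈ 0.877000
step 5 [5y] bond c/1=3/50: DF=(278519/250000 − 3/50·(0.964200+0.961100+0.922100+0.877000))/(1+3/50) = 4201/5000 ≈ 0.840200
step 6 [6y] swap r/1=926/26897: DF=(1 − 926/26897·(0.964200+0.961100+0.922100+0.877000+0.840200))/(1+926/26897) = 2037/2500 ≈ 0.814800
step 7 [7y] swap r/1=965/30932: DF=(1 − 965/30932·(0.964200+0.961100+0.922100+0.877000+0.840200+0.814800))/(1+965/30932) = 807/1000 ≈ 0.807000

1 1 4821/5000
2 2 9611/10000
3 3 9221/10000
4 4 877/1000
5 5 4201/5000
6 6 2037/2500
7 7 807/1000
DF(6y) is solved at step 6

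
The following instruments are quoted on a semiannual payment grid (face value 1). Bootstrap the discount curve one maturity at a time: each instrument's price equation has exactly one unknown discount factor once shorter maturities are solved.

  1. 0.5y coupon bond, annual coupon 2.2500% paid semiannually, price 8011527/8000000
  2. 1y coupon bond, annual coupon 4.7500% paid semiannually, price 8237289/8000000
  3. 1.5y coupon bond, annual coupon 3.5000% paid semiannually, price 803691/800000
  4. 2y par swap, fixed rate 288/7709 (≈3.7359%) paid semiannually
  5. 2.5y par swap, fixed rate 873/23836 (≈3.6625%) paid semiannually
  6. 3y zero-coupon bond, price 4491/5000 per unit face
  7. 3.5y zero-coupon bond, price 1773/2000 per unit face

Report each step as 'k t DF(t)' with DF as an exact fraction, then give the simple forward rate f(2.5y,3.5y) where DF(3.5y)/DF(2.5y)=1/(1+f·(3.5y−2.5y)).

step 1 [0.5y] bond c/2=9/800: DF=(8011527/8000000 − 9/800·(0))/(1+9/800) = 9903/10000 ≈ 0.990300
step 2 [1y] bond c/2=19/800: DF=(8237289/8000000 − 19/800·(0.990300))/(1+19/800) = 2457/2500 ≈ 0.982800
step 3 [1.5y] bond c/2=7/400: DF=(803691/800000 − 7/400·(0.990300+0.982800))/(1+7/400) = 4767/5000 ≈ 0.953400
step 4 [2y] swap r/2=144/7709: DF=(1 − 144/7709·(0.990300+0.982800+0.953400))/(1+144/7709) = 116/125 ≈ 0.928000
step 5 [2.5y] swap r/2=873/47672: DF=(1 − 873/47672·(0.990300+0.982800+0.953400+0.928000))/(1+873/47672) = 9127/10000 ≈ 0.912700
step 6 [3y] zero: DF = P = 4491/5000 ≈ 0.898200
step 7 [3.5y] zero: DF = P = 1773/2000 ≈ 0.886500

1 1/2 9903/10000
2 1 2457/2500
3 3/2 4767/5000
4 2 116/125
5 5/2 9127/10000
6 3 4491/5000
7 7/2 1773/2000
f(2.5y,3.5y) = ((9127/10000)/(1773/2000) − 1)/(1) = 262/8865 ≈ 2.9554%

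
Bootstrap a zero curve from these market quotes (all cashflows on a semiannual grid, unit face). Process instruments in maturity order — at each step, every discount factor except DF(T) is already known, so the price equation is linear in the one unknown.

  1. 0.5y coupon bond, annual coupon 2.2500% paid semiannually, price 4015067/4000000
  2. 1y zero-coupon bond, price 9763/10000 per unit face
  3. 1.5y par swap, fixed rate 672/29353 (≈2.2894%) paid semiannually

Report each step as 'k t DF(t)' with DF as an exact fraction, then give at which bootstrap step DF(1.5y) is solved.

step 1 [0.5y] bond c/2=9/800: DF=(4015067/4000000 − 9/800·(0))/(1+9/800) = 4963/5000 ≈ 0.992600
step 2 [1y] zero: DF = P = 9763/10000 ≈ 0.976300
step 3 [1.5y] swap r/2=336/29353: DF=(1 − 336/29353·(0.992600+0.976300))/(1+336/29353) = 604/625 ≈ 0.966400

1 1/2 4963/5000
2 1 9763/10000
3 3/2 604/625
DF(1.5y) is solved at step 3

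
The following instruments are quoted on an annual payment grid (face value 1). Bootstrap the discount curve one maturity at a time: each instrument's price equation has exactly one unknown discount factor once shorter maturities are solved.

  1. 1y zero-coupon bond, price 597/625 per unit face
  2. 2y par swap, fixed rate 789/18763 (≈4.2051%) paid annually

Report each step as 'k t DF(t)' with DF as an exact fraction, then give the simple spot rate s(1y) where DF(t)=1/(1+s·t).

step 1 [1y] zero: DF = P = 597/625 ≈ 0.955200
step 2 [2y] swap r/1=789/18763: DF=(1 − 789/18763·(0.955200))/(1+789/18763) = 9211/10000 ≈ 0.921100

1 1 597/625
2 2 9211/10000
s(1y) = (1/(597/625) − 1)/(1) = 28/597 ≈ 4.6901%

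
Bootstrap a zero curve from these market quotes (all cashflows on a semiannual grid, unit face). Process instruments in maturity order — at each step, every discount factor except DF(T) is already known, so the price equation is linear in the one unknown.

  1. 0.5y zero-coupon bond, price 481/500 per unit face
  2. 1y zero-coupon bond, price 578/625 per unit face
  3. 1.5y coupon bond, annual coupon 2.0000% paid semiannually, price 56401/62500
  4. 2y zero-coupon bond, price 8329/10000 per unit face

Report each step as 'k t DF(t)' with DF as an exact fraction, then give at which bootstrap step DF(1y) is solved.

step 1 [0.5y] zero: DF = P = 481/500 ≈ 0.962000
step 2 [1y] zero: DF = P = 578/625 ≈ 0.924800
step 3 [1.5y] bond c/2=1/100: DF=(56401/62500 − 1/100·(0.962000+0.924800))/(1+1/100) = 2187/2500 ≈ 0.874800
step 4 [2y] zero: DF = P = 8329/10000 ≈ 0.832900

1 1/2 481/500
2 1 578/625
3 3/2 2187/2500
4 2 8329/10000
DF(1y) is solved at step 2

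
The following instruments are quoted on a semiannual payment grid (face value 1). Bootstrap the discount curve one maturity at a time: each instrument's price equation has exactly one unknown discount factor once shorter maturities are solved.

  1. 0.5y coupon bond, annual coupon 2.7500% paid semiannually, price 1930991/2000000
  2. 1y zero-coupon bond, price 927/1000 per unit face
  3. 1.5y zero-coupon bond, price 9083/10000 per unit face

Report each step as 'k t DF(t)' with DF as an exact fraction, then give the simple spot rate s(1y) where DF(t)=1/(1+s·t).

1 1/2 2381/2500
2 1 927/1000
3 3/2 9083/10000
s(1y) = (1/(927/1000) − 1)/(1) = 73/927 ≈ 7.8749%

step 1 [0.5y] bond c/2=11/800: DF=(1930991/2000000 − 11/800·(0))/(1+11/800) = 2381/2500 ≈ 0.952400
step 2 [1y] zero: DF = P = 927/1000 ≈ 0.927000
step 3 [1.5y] zero: DF = P = 9083/10000 ≈ 0.908300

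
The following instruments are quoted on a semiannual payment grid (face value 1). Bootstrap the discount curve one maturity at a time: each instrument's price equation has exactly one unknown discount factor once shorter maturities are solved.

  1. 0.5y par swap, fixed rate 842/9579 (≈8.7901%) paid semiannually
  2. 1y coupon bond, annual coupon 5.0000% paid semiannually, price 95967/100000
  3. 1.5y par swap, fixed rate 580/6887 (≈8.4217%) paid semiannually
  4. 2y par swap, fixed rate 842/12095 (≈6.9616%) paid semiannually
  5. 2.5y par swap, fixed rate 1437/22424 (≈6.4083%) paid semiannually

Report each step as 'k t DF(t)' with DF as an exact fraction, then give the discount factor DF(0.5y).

1 1/2 9579/10000
2 1 9129/10000
3 3/2 221/250
4 2 8737/10000
5 5/2 8563/10000
DF(0.5y) = 9579/10000 ≈ 0.957900

step 1 [0.5y] swap r/2=421/9579: DF=(1 − 421/9579·(0))/(1+421/9579) = 9579/10000 ≈ 0.957900
step 2 [1y] bond c/2=1/40: DF=(95967/100000 − 1/40·(0.957900))/(1+1/40) = 9129/10000 ≈ 0.912900
step 3 [1.5y] swap r/2=290/6887: DF=(1 − 290/6887·(0.957900+0.912900))/(1+290/6887) = 221/250 ≈ 0.884000
step 4 [2y] swap r/2=421/12095: DF=(1 − 421/12095·(0.957900+0.912900+0.884000))/(1+421/12095) = 8737/10000 ≈ 0.873700
step 5 [2.5y] swap r/2=1437/44848: DF=(1 − 1437/44848·(0.957900+0.912900+0.884000+0.873700))/(1+1437/44848) = 8563/10000 ≈ 0.856300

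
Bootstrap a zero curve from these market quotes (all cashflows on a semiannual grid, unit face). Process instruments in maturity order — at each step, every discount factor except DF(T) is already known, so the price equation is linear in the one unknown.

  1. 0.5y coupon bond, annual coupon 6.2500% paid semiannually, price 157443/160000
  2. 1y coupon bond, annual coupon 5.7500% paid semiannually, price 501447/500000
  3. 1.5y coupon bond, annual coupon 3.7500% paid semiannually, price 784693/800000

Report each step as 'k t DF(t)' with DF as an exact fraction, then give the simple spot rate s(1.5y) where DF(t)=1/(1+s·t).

step 1 [0.5y] bond c/2=1/32: DF=(157443/160000 − 1/32·(0))/(1+1/32) = 4771/5000 ≈ 0.954200
step 2 [1y] bond c/2=23/800: DF=(501447/500000 − 23/800·(0.954200))/(1+23/800) = 4741/5000 ≈ 0.948200
step 3 [1.5y] bond c/2=3/160: DF=(784693/800000 − 3/160·(0.954200+0.948200))/(1+3/160) = 4639/5000 ≈ 0.927800

1 1/2 4771/5000
2 1 4741/5000
3 3/2 4639/5000
s(1.5y) = (1/(4639/5000) − 1)/(3/2) = 722/13917 ≈ 5.1879%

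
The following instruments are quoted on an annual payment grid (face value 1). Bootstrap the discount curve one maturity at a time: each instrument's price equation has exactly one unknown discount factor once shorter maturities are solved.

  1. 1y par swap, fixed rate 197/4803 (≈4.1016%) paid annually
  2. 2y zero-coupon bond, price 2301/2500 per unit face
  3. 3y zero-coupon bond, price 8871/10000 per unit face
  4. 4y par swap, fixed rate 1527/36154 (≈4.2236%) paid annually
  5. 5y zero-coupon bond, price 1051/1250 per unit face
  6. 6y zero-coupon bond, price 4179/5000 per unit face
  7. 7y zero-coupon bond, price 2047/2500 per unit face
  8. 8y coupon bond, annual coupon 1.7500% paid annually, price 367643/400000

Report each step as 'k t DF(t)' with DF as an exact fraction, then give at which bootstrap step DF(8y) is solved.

step 1 [1y] swap r/1=197/4803: DF=(1 − 197/4803·(0))/(1+197/4803) = 4803/5000 ≈ 0.960600
step 2 [2y] zero: DF = P = 2301/2500 ≈ 0.920400
step 3 [3y] zero: DF = P = 8871/10000 ≈ 0.887100
step 4 [4y] swap r/1=1527/36154: DF=(1 − 1527/36154·(0.960600+0.920400+0.887100))/(1+1527/36154) = 8473/10000 ≈ 0.847300
step 5 [5y] zero: DF = P = 1051/1250 ≈ 0.840800
step 6 [6y] zero: DF = P = 4179/5000 ≈ 0.835800
step 7 [7y] zero: DF = P = 2047/2500 ≈ 0.818800
step 8 [8y] bond c/1=7/400: DF=(367643/400000 − 7/400·(0.960600+0.920400+0.887100+0.847300+0.840800+0.835800+0.818800))/(1+7/400) = 3991/5000 ≈ 0.798200

1 1 4803/5000
2 2 2301/2500
3 3 8871/10000
4 4 8473/10000
5 5 1051/1250
6 6 4179/5000
7 7 2047/2500
8 8 3991/5000
DF(8y) is solved at step 8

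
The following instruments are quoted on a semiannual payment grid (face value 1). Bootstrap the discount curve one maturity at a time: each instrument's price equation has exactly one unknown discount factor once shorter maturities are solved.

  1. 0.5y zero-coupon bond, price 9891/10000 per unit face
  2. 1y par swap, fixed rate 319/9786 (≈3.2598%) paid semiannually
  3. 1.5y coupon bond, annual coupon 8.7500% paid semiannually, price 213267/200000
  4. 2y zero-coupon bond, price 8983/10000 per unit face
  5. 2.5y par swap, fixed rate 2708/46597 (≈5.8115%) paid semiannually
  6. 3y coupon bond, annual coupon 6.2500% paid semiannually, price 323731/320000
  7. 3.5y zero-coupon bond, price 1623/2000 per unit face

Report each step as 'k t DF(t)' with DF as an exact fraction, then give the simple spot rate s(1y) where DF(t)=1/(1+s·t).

1 1/2 9891/10000
2 1 9681/10000
3 3/2 2349/2500
4 2 8983/10000
5 5/2 4323/5000
6 3 4199/5000
7 7/2 1623/2000
s(1y) = (1/(9681/10000) − 1)/(1) = 319/9681 ≈ 3.2951%

step 1 [0.5y] zero: DF = P = 9891/10000 ≈ 0.989100
step 2 [1y] swap r/2=319/19572: DF=(1 − 319/19572·(0.989100))/(1+319/19572) = 9681/10000 ≈ 0.968100
step 3 [1.5y] bond c/2=7/160: DF=(213267/200000 − 7/160·(0.989100+0.968100))/(1+7/160) = 2349/2500 ≈ 0.939600
step 4 [2y] zero: DF = P = 8983/10000 ≈ 0.898300
step 5 [2.5y] swap r/2=1354/46597: DF=(1 − 1354/46597·(0.989100+0.968100+0.939600+0.898300))/(1+1354/46597) = 4323/5000 ≈ 0.864600
step 6 [3y] bond c/2=1/32: DF=(323731/320000 − 1/32·(0.989100+0.968100+0.939600+0.898300+0.864600))/(1+1/32) = 4199/5000 ≈ 0.839800
step 7 [3.5y] zero: DF = P = 1623/2000 ≈ 0.811500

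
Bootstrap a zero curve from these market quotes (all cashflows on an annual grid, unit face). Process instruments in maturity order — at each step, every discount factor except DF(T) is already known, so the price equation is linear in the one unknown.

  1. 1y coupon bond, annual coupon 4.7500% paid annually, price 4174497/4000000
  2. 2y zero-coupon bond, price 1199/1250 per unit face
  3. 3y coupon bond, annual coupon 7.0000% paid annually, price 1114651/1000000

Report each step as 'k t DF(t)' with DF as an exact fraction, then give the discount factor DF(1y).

1 1 9963/10000
2 2 1199/1250
3 3 4569/5000
DF(1y) = 9963/10000 ≈ 0.996300

step 1 [1y] bond c/1=19/400: DF=(4174497/4000000 − 19/400·(0))/(1+19/400) = 9963/10000 ≈ 0.996300
step 2 [2y] zero: DF = P = 1199/1250 ≈ 0.959200
step 3 [3y] bond c/1=7/100: DF=(1114651/1000000 − 7/100·(0.996300+0.959200))/(1+7/100) = 4569/5000 ≈ 0.913800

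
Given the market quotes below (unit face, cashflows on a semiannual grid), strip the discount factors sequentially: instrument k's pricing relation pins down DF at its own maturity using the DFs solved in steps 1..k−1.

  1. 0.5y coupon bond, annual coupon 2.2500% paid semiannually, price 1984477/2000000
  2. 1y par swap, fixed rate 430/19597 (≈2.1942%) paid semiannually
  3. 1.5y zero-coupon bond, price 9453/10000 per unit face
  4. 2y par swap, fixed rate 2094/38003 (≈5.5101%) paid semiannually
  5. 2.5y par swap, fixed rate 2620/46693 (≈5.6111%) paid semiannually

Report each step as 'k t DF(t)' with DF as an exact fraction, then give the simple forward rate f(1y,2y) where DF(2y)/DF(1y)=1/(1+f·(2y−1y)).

1 1/2 2453/2500
2 1 1957/2000
3 3/2 9453/10000
4 2 8953/10000
5 5/2 869/1000
f(1y,2y) = ((1957/2000)/(8953/10000) − 1)/(1) = 832/8953 ≈ 9.2930%

step 1 [0.5y] bond c/2=9/800: DF=(1984477/2000000 − 9/800·(0))/(1+9/800) = 2453/2500 ≈ 0.981200
step 2 [1y] swap r/2=215/19597: DF=(1 − 215/19597·(0.981200))/(1+215/19597) = 1957/2000 ≈ 0.978500
step 3 [1.5y] zero: DF = P = 9453/10000 ≈ 0.945300
step 4 [2y] swap r/2=1047/38003: DF=(1 − 1047/38003·(0.981200+0.978500+0.945300))/(1+1047/38003) = 8953/10000 ≈ 0.895300
step 5 [2.5y] swap r/2=1310/46693: DF=(1 − 1310/46693·(0.981200+0.978500+0.945300+0.895300))/(1+1310/46693) = 869/1000 ≈ 0.869000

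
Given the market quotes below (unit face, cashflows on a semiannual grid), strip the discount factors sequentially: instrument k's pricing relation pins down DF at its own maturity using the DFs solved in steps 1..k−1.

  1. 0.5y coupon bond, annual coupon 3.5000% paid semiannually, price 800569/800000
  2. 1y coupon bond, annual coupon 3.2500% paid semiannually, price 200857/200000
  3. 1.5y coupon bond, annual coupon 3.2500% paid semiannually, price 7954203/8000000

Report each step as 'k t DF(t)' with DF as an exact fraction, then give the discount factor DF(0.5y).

1 1/2 1967/2000
2 1 389/400
3 3/2 9471/10000
DF(0.5y) = 1967/2000 ≈ 0.983500

step 1 [0.5y] bond c/2=7/400: DF=(800569/800000 − 7/400·(0))/(1+7/400) = 1967/2000 ≈ 0.983500
step 2 [1y] bond c/2=13/800: DF=(200857/200000 − 13/800·(0.983500))/(1+13/800) = 389/400 ≈ 0.972500
step 3 [1.5y] bond c/2=13/800: DF=(7954203/8000000 − 13/800·(0.983500+0.972500))/(1+13/800) = 9471/10000 ≈ 0.947100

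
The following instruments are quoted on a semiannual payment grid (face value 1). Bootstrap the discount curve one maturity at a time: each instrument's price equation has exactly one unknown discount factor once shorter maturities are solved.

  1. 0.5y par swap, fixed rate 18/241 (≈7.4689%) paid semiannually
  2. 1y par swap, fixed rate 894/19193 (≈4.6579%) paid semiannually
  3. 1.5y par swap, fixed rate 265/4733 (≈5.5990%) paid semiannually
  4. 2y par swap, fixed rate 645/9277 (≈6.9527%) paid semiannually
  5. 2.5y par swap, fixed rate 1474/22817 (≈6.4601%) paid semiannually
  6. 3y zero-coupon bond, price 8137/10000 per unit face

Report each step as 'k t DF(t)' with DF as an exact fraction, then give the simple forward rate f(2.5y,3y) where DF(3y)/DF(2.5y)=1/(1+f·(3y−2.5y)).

step 1 [0.5y] swap r/2=9/241: DF=(1 − 9/241·(0))/(1+9/241) = 241/250 ≈ 0.964000
step 2 [1y] swap r/2=447/19193: DF=(1 − 447/19193·(0.964000))/(1+447/19193) = 9553/10000 ≈ 0.955300
step 3 [1.5y] swap r/2=265/9466: DF=(1 − 265/9466·(0.964000+0.955300))/(1+265/9466) = 1841/2000 ≈ 0.920500
step 4 [2y] swap r/2=645/18554: DF=(1 − 645/18554·(0.964000+0.955300+0.920500))/(1+645/18554) = 871/1000 ≈ 0.871000
step 5 [2.5y] swap r/2=737/22817: DF=(1 − 737/22817·(0.964000+0.955300+0.920500+0.871000))/(1+737/22817) = 4263/5000 ≈ 0.852600
step 6 [3y] zero: DF = P = 8137/10000 ≈ 0.813700

1 1/2 241/250
2 1 9553/10000
3 3/2 1841/2000
4 2 871/1000
5 5/2 4263/5000
6 3 8137/10000
f(2.5y,3y) = ((4263/5000)/(8137/10000) − 1)/(1/2) = 778/8137 ≈ 9.5613%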